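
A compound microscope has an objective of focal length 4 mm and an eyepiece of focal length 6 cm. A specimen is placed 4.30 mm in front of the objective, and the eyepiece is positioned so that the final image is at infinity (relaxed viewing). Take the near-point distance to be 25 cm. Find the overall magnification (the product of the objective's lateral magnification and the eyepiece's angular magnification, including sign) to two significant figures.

-56

Convert to cm: f_obj = 4 mm = 0.4 cm; d_o = 4.30 mm = 0.43 cm.
Objective: 1/d_i = 1/f_obj - 1/d_o = 1/0.4 - 1/0.43 = 0.17442 cm^-1, so d_i = 5.733 cm.
m_obj = -d_i/d_o = -5.733/0.43 = -13.333.
Eyepiece angular magnification (image at infinity): M_eye = D/f_e = 25/6 = 4.167.
Overall M = m_obj x M_eye = (-13.333)(4.167) = -55.56.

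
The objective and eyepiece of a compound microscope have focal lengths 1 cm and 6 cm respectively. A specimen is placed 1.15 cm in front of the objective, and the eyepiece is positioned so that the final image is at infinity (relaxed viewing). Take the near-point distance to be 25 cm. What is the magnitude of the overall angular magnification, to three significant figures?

27.8

Objective: 1/d_i = 1/f_obj - 1/d_o = 1/1 - 1/1.15 = 0.13043 cm^-1, so d_i = 7.667 cm.
m_obj = -d_i/d_o = -7.667/1.15 = -6.667.
Eyepiece angular magnification (image at infinity): M_eye = D/f_e = 25/6 = 4.167.
Overall M = m_obj x M_eye = (-6.667)(4.167) = -27.78.
|M| = 27.78.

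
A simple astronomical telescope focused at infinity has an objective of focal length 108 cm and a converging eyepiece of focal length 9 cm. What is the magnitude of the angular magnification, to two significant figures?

|M| = f_obj/|f_eye| = 108/9 = 12.000.

12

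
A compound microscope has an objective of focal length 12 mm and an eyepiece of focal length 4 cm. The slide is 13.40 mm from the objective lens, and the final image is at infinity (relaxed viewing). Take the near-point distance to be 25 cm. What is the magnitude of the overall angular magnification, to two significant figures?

Convert to cm: f_obj = 12 mm = 1.2 cm; d_o = 13.40 mm = 1.34 cm.
Objective: 1/d_i = 1/f_obj - 1/d_o = 1/1.2 - 1/1.34 = 0.08706 cm^-1, so d_i = 11.486 cm.
m_obj = -d_i/d_o = -11.486/1.34 = -8.571.
Eyepiece angular magnification (image at infinity): M_eye = D/f_e = 25/4 = 6.250.
Overall M = m_obj x M_eye = (-8.571)(6.250) = -53.57.
|M| = 53.57.

54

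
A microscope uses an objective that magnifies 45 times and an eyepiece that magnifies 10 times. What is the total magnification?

The overall magnification of a compound microscope is the product of the objective and eyepiece magnifications:
M = M_obj x M_eye = 45 x 10 = 450.

450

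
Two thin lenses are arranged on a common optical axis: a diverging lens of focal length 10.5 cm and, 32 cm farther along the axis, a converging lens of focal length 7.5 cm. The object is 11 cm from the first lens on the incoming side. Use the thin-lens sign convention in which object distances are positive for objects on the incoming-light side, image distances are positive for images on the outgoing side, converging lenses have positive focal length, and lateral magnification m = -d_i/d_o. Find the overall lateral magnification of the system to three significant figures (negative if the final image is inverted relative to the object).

-0.123

Lens 1: 1/d_i1 = 1/f_1 - 1/d_o1 = 1/(-10.5) - 1/11 = -0.18615 cm^-1, so d_i1 = -5.372 cm.
m_1 = -(-5.372)/11 = 0.4884.
The intermediate image is virtual, 5.372 cm to the left of lens 1, so d_o2 = L - d_i1 = 32 - (-5.372) = 37.372 cm.
Lens 2: 1/d_i2 = 1/f_2 - 1/d_o2 = 1/7.5 - 1/(37.372) = 0.10658 cm^-1, so d_i2 = 9.383 cm.
m_2 = -(9.383)/(37.372) = -0.2511.
Overall magnification: m = m_1 m_2 = -0.1226.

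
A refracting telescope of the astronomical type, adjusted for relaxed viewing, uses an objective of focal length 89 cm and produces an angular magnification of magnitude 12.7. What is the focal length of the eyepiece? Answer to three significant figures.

7.01 cm

|M| = f_obj/f_eye, so f_eye = f_obj/|M| = 89/12.7 = 7.008 cm.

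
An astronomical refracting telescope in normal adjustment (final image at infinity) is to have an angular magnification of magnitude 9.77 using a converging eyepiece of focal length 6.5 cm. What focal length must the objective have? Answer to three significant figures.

|M| = f_obj/|f_eye|, so f_obj = |M| x |f_eye| = 9.77 x 6.5 = 63.505 cm.

63.5 cm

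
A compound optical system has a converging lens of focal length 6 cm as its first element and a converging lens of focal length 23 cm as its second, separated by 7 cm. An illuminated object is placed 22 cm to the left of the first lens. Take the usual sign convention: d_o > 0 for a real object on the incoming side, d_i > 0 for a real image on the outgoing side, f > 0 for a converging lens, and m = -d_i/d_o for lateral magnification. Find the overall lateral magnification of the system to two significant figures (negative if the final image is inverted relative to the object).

Lens 1: 1/d_i1 = 1/f_1 - 1/d_o1 = 1/6 - 1/22 = 0.12121 cm^-1, so d_i1 = 8.250 cm.
m_1 = -(8.250)/22 = -0.3750.
This image would form 8.250 cm past lens 1, i.e. 1.250 cm beyond lens 2, so it is a virtual object for lens 2: d_o2 = 7 - 8.250 = -1.250 cm.
Lens 2: 1/d_i2 = 1/f_2 - 1/d_o2 = 1/23 - 1/(-1.250) = 0.84348 cm^-1, so d_i2 = 1.186 cm.
m_2 = -(1.186)/(-1.250) = 0.9485.
The system's lateral magnification is m_1 m_2 = (-0.3750)(0.9485) = -0.3557.

-0.36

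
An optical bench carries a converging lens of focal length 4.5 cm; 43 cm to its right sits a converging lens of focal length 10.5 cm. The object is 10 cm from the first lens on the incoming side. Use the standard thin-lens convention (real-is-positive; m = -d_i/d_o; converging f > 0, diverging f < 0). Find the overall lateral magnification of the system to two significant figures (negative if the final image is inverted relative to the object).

0.35

Lens 1: 1/d_i1 = 1/f_1 - 1/d_o1 = 1/4.5 - 1/10 = 0.12222 cm^-1, so d_i1 = 8.182 cm.
m_1 = -(8.182)/10 = -0.8182.
Object distance for lens 2: d_o2 = 43 - 8.182 = 34.818 cm.
Lens 2: 1/d_i2 = 1/f_2 - 1/d_o2 = 1/10.5 - 1/(34.818) = 0.06652 cm^-1, so d_i2 = 15.034 cm.
m_2 = -(15.034)/(34.818) = -0.4318.
The system's lateral magnification is m_1 m_2 = (-0.8182)(-0.4318) = 0.3533.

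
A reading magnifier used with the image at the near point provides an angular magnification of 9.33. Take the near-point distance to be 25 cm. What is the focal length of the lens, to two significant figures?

3.0 cm

For the image at the near point, M = 1 + D/f.
f = D/(M - 1) = 25/(9.33 - 1) = 3.001 cm.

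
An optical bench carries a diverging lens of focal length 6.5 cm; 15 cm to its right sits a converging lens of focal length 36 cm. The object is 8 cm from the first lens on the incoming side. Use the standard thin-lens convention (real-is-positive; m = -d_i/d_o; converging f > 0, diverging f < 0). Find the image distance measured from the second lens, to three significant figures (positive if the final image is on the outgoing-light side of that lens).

-38.4 cm

First lens: d_i1 = 1/(1/(-6.5) - 1/8) = -3.586 cm.
The intermediate image is virtual, 3.586 cm to the left of lens 1, so d_o2 = L - d_i1 = 15 - (-3.586) = 18.586 cm.
Second lens: d_i2 = 1/(1/36 - 1/(18.586)) = -38.424 cm.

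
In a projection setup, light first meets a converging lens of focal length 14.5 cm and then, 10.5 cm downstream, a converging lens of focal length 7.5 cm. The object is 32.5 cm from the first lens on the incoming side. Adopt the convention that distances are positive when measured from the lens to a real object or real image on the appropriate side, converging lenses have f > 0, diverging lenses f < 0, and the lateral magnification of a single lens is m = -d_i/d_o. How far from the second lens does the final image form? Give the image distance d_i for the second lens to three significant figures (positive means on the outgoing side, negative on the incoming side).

Applying the thin-lens equation to the first lens, 1/14.5 = 1/32.5 + 1/d_i1, which gives d_i1 = 26.181 cm.
This image would form 26.181 cm past lens 1, i.e. 15.681 cm beyond lens 2, so it is a virtual object for lens 2: d_o2 = 10.5 - 26.181 = -15.681 cm.
Applying the thin-lens equation again with f_2 = 7.5 cm and d_o2 = -15.681 cm gives d_i2 = 5.073 cm.

5.07 cm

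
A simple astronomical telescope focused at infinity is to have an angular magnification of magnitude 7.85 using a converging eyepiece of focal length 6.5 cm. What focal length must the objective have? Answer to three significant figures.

|M| = f_obj/|f_eye|, so f_obj = |M| x |f_eye| = 7.85 x 6.5 = 51.025 cm.

51.0 cm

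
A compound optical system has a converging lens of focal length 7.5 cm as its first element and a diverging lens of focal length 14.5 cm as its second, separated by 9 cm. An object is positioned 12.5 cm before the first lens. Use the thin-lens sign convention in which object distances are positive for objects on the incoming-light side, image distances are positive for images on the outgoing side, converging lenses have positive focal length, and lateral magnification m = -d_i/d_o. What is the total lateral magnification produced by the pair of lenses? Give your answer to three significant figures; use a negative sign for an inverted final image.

-4.58

Applying the thin-lens equation to the first lens, 1/7.5 = 1/12.5 + 1/d_i1, which gives d_i1 = 18.750 cm.
Its lateral magnification is m_1 = -d_i1/d_o1 = -(18.750)/12.5 = -1.5000.
This image would form 18.750 cm past lens 1, i.e. 9.750 cm beyond lens 2, so it is a virtual object for lens 2: d_o2 = 9 - 18.750 = -9.750 cm.
Applying the thin-lens equation again with f_2 = -14.5 cm and d_o2 = -9.750 cm gives d_i2 = 29.763 cm.
m_2 = -(29.763)/(-9.750) = 3.0526.
The system's lateral magnification is m_1 m_2 = (-1.5000)(3.0526) = -4.5789.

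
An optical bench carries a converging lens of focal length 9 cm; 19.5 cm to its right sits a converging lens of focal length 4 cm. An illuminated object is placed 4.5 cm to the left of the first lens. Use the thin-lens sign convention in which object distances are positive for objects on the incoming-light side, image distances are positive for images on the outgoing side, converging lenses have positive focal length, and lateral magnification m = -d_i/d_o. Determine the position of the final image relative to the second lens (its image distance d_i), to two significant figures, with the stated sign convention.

4.7 cm

First lens: d_i1 = 1/(1/9 - 1/4.5) = -9.000 cm.
With d_i1 < 0 the first image is virtual and lies on the object side; the object distance for lens 2 is d_o2 = 19.5 - (-9.000) = 28.500 cm.
Second lens: d_i2 = 1/(1/4 - 1/(28.500)) = 4.653 cm.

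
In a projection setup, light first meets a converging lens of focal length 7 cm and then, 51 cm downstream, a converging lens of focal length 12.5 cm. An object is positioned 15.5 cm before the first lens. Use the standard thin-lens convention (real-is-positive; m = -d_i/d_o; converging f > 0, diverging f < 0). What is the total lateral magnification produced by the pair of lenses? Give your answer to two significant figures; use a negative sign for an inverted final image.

0.40

Applying the thin-lens equation to the first lens, 1/7 = 1/15.5 + 1/d_i1, which gives d_i1 = 12.765 cm.
Its lateral magnification is m_1 = -d_i1/d_o1 = -(12.765)/15.5 = -0.8235.
Object distance for lens 2: d_o2 = 51 - 12.765 = 38.235 cm.
Applying the thin-lens equation again with f_2 = 12.5 cm and d_o2 = 38.235 cm gives d_i2 = 18.571 cm.
m_2 = -(18.571)/(38.235) = -0.4857.
Overall magnification: m = m_1 m_2 = 0.4000.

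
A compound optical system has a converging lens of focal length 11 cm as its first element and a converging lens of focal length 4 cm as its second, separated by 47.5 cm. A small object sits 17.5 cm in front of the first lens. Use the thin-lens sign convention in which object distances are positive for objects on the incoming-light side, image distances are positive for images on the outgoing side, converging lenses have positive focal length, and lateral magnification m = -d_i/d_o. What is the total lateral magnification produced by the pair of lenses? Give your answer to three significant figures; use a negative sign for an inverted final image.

0.488

Lens 1: 1/d_i1 = 1/f_1 - 1/d_o1 = 1/11 - 1/17.5 = 0.03377 cm^-1, so d_i1 = 29.615 cm.
m_1 = -(29.615)/17.5 = -1.6923.
The intermediate image is 29.615 cm to the right of lens 1, so d_o2 = L - d_i1 = 47.5 - 29.615 = 17.885 cm.
Lens 2: 1/d_i2 = 1/f_2 - 1/d_o2 = 1/4 - 1/(17.885) = 0.19409 cm^-1, so d_i2 = 5.152 cm.
m_2 = -(5.152)/(17.885) = -0.2881.
The system's lateral magnification is m_1 m_2 = (-1.6923)(-0.2881) = 0.4875.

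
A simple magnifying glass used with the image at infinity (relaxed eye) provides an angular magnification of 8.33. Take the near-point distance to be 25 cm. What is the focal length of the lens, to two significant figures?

For the image at infinity, M = D/f.
f = D/M = 25/8.33 = 3.001 cm.

3.0 cm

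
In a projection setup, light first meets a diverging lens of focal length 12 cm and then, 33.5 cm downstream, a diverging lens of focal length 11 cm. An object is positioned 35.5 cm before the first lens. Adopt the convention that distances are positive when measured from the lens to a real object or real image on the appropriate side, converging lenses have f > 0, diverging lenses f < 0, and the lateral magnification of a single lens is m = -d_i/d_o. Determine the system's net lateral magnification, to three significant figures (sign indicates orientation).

0.0520

Lens 1: 1/d_i1 = 1/f_1 - 1/d_o1 = 1/(-12) - 1/35.5 = -0.11150 cm^-1, so d_i1 = -8.968 cm.
m_1 = -(-8.968)/35.5 = 0.2526.
The intermediate image is virtual, 8.968 cm to the left of lens 1, so d_o2 = L - d_i1 = 33.5 - (-8.968) = 42.468 cm.
Lens 2: 1/d_i2 = 1/f_2 - 1/d_o2 = 1/(-11) - 1/(42.468) = -0.11446 cm^-1, so d_i2 = -8.737 cm.
m_2 = -(-8.737)/(42.468) = 0.2057.
Total m = m_1 x m_2 = (0.2526)(0.2057) = 0.0520.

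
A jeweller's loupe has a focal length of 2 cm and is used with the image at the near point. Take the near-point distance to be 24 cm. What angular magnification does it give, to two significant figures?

M = 1 + D/f = 1 + 24/2 = 13.000.

13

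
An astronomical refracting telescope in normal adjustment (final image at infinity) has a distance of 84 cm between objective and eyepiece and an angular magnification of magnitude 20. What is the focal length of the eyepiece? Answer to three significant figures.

In normal adjustment the tube length equals f_obj + f_eye and |M| = f_obj/f_eye.
So f_obj = 20 f_eye and 20 f_eye + f_eye = 84 cm, giving f_eye = 84/21 = 4.000 cm and f_obj = 80.000 cm.

4.00 cm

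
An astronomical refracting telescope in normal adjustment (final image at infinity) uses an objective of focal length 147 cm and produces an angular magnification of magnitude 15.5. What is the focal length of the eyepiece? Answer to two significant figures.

|M| = f_obj/f_eye, so f_eye = f_obj/|M| = 147/15.5 = 9.484 cm.

9.5 cm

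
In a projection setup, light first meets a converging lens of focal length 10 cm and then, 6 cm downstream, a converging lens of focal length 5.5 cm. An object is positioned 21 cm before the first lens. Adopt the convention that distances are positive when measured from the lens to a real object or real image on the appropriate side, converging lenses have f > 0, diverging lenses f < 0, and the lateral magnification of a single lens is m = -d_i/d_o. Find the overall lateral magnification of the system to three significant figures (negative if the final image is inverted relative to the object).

-0.269

Lens 1: 1/d_i1 = 1/f_1 - 1/d_o1 = 1/10 - 1/21 = 0.05238 cm^-1, so d_i1 = 19.091 cm.
m_1 = -(19.091)/21 = -0.9091.
Since 19.091 cm > 6 cm, the first image lies past the second lens and serves as a virtual object: d_o2 = L - d_i1 = -13.091 cm.
Lens 2: 1/d_i2 = 1/f_2 - 1/d_o2 = 1/5.5 - 1/(-13.091) = 0.25821 cm^-1, so d_i2 = 3.873 cm.
m_2 = -(3.873)/(-13.091) = 0.2958.
The system's lateral magnification is m_1 m_2 = (-0.9091)(0.2958) = -0.2689.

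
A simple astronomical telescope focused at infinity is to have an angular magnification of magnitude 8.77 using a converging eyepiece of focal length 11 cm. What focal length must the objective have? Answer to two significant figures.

96 cm

|M| = f_obj/|f_eye|, so f_obj = |M| x |f_eye| = 8.77 x 11 = 96.470 cm.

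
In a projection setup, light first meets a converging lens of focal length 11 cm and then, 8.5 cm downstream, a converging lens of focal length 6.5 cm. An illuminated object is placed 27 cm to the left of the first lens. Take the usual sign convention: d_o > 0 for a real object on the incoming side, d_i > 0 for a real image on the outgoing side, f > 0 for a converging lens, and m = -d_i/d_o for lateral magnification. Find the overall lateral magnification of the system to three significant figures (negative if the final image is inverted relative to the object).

Applying the thin-lens equation to the first lens, 1/11 = 1/27 + 1/d_i1, which gives d_i1 = 18.562 cm.
Its lateral magnification is m_1 = -d_i1/d_o1 = -(18.562)/27 = -0.6875.
Since 18.562 cm > 8.5 cm, the first image lies past the second lens and serves as a virtual object: d_o2 = L - d_i1 = -10.062 cm.
Applying the thin-lens equation again with f_2 = 6.5 cm and d_o2 = -10.062 cm gives d_i2 = 3.949 cm.
m_2 = -(3.949)/(-10.062) = 0.3925.
Overall magnification: m = m_1 m_2 = -0.2698.

-0.270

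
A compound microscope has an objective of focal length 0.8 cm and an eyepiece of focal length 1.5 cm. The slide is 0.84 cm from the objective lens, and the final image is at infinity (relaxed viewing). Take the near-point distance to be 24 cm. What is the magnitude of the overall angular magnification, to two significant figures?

320

Objective: 1/d_i = 1/f_obj - 1/d_o = 1/0.8 - 1/0.84 = 0.05952 cm^-1, so d_i = 16.800 cm.
m_obj = -d_i/d_o = -16.800/0.84 = -20.000.
Eyepiece angular magnification (image at infinity): M_eye = D/f_e = 24/1.5 = 16.000.
Overall M = m_obj x M_eye = (-20.000)(16.000) = -320.00.
|M| = 320.00.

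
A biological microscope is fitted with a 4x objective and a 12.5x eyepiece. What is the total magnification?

The overall magnification of a compound microscope is the product of the objective and eyepiece magnifications:
M = M_obj x M_eye = 4 x 12.5 = 50.

50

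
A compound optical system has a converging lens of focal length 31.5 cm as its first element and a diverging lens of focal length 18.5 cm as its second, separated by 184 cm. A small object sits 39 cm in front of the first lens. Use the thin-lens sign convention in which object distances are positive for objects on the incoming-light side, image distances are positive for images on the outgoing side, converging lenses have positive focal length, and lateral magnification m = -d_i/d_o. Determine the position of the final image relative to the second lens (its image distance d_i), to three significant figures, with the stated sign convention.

-9.66 cm

Applying the thin-lens equation to the first lens, 1/31.5 = 1/39 + 1/d_i1, which gives d_i1 = 163.800 cm.
That image sits 20.200 cm in front of the second lens, so d_o2 = 20.200 cm.
Applying the thin-lens equation again with f_2 = -18.5 cm and d_o2 = 20.200 cm gives d_i2 = -9.656 cm.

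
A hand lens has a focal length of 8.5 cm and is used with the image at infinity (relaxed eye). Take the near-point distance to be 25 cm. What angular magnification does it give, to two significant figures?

2.9

M = D/f = 25/8.5 = 2.941.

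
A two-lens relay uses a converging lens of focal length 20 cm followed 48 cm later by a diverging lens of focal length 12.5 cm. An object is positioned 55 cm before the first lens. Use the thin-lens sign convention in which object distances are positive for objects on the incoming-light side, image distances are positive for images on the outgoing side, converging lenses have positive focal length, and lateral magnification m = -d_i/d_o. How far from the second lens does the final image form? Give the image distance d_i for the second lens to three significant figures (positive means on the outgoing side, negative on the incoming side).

-7.13 cm

Applying the thin-lens equation to the first lens, 1/20 = 1/55 + 1/d_i1, which gives d_i1 = 31.429 cm.
The intermediate image is 31.429 cm to the right of lens 1, so d_o2 = L - d_i1 = 48 - 31.429 = 16.571 cm.
Applying the thin-lens equation again with f_2 = -12.5 cm and d_o2 = 16.571 cm gives d_i2 = -7.125 cm.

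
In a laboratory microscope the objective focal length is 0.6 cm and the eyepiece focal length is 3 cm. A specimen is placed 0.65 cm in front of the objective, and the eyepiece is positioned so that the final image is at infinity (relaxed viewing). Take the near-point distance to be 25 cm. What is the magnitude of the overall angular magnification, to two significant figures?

100

Objective: 1/d_i = 1/f_obj - 1/d_o = 1/0.6 - 1/0.65 = 0.12821 cm^-1, so d_i = 7.800 cm.
m_obj = -d_i/d_o = -7.800/0.65 = -12.000.
Eyepiece angular magnification (image at infinity): M_eye = D/f_e = 25/3 = 8.333.
Overall M = m_obj x M_eye = (-12.000)(8.333) = -100.00.
|M| = 100.00.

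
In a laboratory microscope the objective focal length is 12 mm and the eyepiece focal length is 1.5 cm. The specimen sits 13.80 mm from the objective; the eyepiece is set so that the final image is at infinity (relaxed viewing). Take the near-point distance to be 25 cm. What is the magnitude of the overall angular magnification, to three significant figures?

Convert to cm: f_obj = 12 mm = 1.2 cm; d_o = 13.80 mm = 1.38 cm.
Objective: 1/d_i = 1/f_obj - 1/d_o = 1/1.2 - 1/1.38 = 0.10870 cm^-1, so d_i = 9.200 cm.
m_obj = -d_i/d_o = -9.200/1.38 = -6.667.
Eyepiece angular magnification (image at infinity): M_eye = D/f_e = 25/1.5 = 16.667.
Overall M = m_obj x M_eye = (-6.667)(16.667) = -111.11.
|M| = 111.11.

111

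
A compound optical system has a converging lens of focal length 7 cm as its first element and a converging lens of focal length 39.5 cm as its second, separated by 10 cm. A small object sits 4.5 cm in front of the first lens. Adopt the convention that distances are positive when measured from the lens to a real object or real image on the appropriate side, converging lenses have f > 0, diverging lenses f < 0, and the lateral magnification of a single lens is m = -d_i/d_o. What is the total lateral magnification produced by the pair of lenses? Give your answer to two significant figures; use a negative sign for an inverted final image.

6.5

First lens: d_i1 = 1/(1/7 - 1/4.5) = -12.600 cm.
m_1 = -(-12.600)/4.5 = 2.8000.
With d_i1 < 0 the first image is virtual and lies on the object side; the object distance for lens 2 is d_o2 = 10 - (-12.600) = 22.600 cm.
Second lens: d_i2 = 1/(1/39.5 - 1/(22.600)) = -52.822 cm.
m_2 = -(-52.822)/(22.600) = 2.3373.
Overall magnification: m = m_1 m_2 = 6.5444.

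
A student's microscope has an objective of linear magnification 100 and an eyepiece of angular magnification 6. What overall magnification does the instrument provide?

The overall magnification of a compound microscope is the product of the objective and eyepiece magnifications:
M = M_obj x M_eye = 100 x 6 = 600.

600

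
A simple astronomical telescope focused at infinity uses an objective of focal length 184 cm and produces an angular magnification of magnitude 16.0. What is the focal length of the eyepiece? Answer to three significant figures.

|M| = f_obj/f_eye, so f_eye = f_obj/|M| = 184/16.0 = 11.500 cm.

11.5 cm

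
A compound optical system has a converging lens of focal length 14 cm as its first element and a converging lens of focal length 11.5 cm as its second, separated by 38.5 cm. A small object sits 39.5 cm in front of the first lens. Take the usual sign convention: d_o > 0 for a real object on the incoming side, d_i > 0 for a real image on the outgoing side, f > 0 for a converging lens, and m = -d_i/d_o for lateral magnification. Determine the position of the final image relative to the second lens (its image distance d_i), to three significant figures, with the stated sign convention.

First lens: d_i1 = 1/(1/14 - 1/39.5) = 21.686 cm.
Object distance for lens 2: d_o2 = 38.5 - 21.686 = 16.814 cm.
Second lens: d_i2 = 1/(1/11.5 - 1/(16.814)) = 36.388 cm.

36.4 cm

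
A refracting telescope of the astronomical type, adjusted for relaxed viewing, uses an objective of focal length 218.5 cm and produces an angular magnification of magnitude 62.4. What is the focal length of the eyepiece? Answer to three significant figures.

|M| = f_obj/f_eye, so f_eye = f_obj/|M| = 218.5/62.4 = 3.502 cm.

3.50 cm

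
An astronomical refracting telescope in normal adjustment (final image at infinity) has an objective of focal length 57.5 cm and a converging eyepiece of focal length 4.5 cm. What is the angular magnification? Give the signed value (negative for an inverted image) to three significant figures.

M = -f_obj/f_eye = -57.5/(4.5) = -12.778.

-12.8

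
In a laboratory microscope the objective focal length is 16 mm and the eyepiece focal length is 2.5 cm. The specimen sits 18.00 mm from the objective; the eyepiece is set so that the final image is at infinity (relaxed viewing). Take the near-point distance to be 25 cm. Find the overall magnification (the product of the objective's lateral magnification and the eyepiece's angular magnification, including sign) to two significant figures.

-80

Convert to cm: f_obj = 16 mm = 1.6 cm; d_o = 18.00 mm = 1.80 cm.
Objective: 1/d_i = 1/f_obj - 1/d_o = 1/1.6 - 1/1.80 = 0.06944 cm^-1, so d_i = 14.400 cm.
m_obj = -d_i/d_o = -14.400/1.80 = -8.000.
Eyepiece angular magnification (image at infinity): M_eye = D/f_e = 25/2.5 = 10.000.
Overall M = m_obj x M_eye = (-8.000)(10.000) = -80.00.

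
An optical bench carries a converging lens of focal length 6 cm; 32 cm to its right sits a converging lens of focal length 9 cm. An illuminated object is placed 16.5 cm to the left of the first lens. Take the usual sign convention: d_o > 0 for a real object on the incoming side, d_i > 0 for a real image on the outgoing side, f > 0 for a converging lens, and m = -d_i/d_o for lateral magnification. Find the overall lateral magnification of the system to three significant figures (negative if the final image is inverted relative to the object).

Applying the thin-lens equation to the first lens, 1/6 = 1/16.5 + 1/d_i1, which gives d_i1 = 9.429 cm.
Its lateral magnification is m_1 = -d_i1/d_o1 = -(9.429)/16.5 = -0.5714.
Object distance for lens 2: d_o2 = 32 - 9.429 = 22.571 cm.
Applying the thin-lens equation again with f_2 = 9 cm and d_o2 = 22.571 cm gives d_i2 = 14.968 cm.
m_2 = -(14.968)/(22.571) = -0.6632.
Overall magnification: m = m_1 m_2 = 0.3789.

0.379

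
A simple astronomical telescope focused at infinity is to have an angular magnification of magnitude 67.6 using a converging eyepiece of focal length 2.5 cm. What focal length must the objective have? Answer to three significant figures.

|M| = f_obj/|f_eye|, so f_obj = |M| x |f_eye| = 67.6 x 2.5 = 169.000 cm.

169 cm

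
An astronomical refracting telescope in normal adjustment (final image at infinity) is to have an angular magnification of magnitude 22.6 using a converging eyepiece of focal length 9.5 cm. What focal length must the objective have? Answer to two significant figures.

|M| = f_obj/|f_eye|, so f_obj = |M| x |f_eye| = 22.6 x 9.5 = 214.700 cm.

210 cm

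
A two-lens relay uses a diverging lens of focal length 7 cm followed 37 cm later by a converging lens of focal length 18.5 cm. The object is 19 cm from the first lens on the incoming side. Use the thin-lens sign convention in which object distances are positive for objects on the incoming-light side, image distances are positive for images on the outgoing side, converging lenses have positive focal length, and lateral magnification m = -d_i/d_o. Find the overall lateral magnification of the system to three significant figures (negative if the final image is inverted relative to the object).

Applying the thin-lens equation to the first lens, 1/(-7) = 1/19 + 1/d_i1, which gives d_i1 = -5.115 cm.
Its lateral magnification is m_1 = -d_i1/d_o1 = -(-5.115)/19 = 0.2692.
The intermediate image is virtual, 5.115 cm to the left of lens 1, so d_o2 = L - d_i1 = 37 - (-5.115) = 42.115 cm.
Applying the thin-lens equation again with f_2 = 18.5 cm and d_o2 = 42.115 cm gives d_i2 = 32.993 cm.
m_2 = -(32.993)/(42.115) = -0.7834.
Total m = m_1 x m_2 = (0.2692)(-0.7834) = -0.2109.

-0.211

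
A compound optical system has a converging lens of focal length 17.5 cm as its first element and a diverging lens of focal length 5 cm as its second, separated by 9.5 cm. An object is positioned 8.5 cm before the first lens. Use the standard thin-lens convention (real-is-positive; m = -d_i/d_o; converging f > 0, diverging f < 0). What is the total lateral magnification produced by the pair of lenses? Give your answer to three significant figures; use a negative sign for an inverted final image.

Lens 1: 1/d_i1 = 1/f_1 - 1/d_o1 = 1/17.5 - 1/8.5 = -0.06050 cm^-1, so d_i1 = -16.528 cm.
m_1 = -(-16.528)/8.5 = 1.9444.
The intermediate image is virtual, 16.528 cm to the left of lens 1, so d_o2 = L - d_i1 = 9.5 - (-16.528) = 26.028 cm.
Lens 2: 1/d_i2 = 1/f_2 - 1/d_o2 = 1/(-5) - 1/(26.028) = -0.23842 cm^-1, so d_i2 = -4.194 cm.
m_2 = -(-4.194)/(26.028) = 0.1611.
Total m = m_1 x m_2 = (1.9444)(0.1611) = 0.3133.

0.313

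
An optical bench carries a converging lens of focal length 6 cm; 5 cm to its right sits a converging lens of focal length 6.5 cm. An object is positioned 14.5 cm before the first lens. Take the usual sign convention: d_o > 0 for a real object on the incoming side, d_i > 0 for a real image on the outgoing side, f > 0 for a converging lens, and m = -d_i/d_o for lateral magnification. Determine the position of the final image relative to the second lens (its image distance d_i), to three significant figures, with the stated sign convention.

2.90 cm

Applying the thin-lens equation to the first lens, 1/6 = 1/14.5 + 1/d_i1, which gives d_i1 = 10.235 cm.
This image would form 10.235 cm past lens 1, i.e. 5.235 cm beyond lens 2, so it is a virtual object for lens 2: d_o2 = 5 - 10.235 = -5.235 cm.
Applying the thin-lens equation again with f_2 = 6.5 cm and d_o2 = -5.235 cm gives d_i2 = 2.900 cm.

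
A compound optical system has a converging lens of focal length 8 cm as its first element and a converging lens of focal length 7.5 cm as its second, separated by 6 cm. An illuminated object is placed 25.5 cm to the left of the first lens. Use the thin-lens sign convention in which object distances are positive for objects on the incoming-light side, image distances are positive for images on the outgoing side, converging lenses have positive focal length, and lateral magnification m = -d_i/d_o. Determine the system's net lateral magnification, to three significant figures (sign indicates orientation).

Applying the thin-lens equation to the first lens, 1/8 = 1/25.5 + 1/d_i1, which gives d_i1 = 11.657 cm.
Its lateral magnification is m_1 = -d_i1/d_o1 = -(11.657)/25.5 = -0.4571.
This image would form 11.657 cm past lens 1, i.e. 5.657 cm beyond lens 2, so it is a virtual object for lens 2: d_o2 = 6 - 11.657 = -5.657 cm.
Applying the thin-lens equation again with f_2 = 7.5 cm and d_o2 = -5.657 cm gives d_i2 = 3.225 cm.
m_2 = -(3.225)/(-5.657) = 0.5700.
The system's lateral magnification is m_1 m_2 = (-0.4571)(0.5700) = -0.2606.

-0.261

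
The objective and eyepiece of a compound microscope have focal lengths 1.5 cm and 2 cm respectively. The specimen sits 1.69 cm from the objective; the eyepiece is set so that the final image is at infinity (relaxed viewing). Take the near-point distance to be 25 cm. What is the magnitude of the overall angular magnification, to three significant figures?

98.7

Objective: 1/d_i = 1/f_obj - 1/d_o = 1/1.5 - 1/1.69 = 0.07495 cm^-1, so d_i = 13.342 cm.
m_obj = -d_i/d_o = -13.342/1.69 = -7.895.
Eyepiece angular magnification (image at infinity): M_eye = D/f_e = 25/2 = 12.500.
Overall M = m_obj x M_eye = (-7.895)(12.500) = -98.68.
|M| = 98.68.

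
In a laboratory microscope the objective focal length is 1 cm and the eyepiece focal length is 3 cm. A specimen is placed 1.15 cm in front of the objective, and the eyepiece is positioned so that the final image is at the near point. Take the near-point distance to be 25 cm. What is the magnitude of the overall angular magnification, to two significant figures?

62

Objective: 1/d_i = 1/f_obj - 1/d_o = 1/1 - 1/1.15 = 0.13043 cm^-1, so d_i = 7.667 cm.
m_obj = -d_i/d_o = -7.667/1.15 = -6.667.
Eyepiece angular magnification (image at near point): M_eye = 1 + D/f_e = 1 + 25/3 = 9.333.
Overall M = m_obj x M_eye = (-6.667)(9.333) = -62.22.
|M| = 62.22.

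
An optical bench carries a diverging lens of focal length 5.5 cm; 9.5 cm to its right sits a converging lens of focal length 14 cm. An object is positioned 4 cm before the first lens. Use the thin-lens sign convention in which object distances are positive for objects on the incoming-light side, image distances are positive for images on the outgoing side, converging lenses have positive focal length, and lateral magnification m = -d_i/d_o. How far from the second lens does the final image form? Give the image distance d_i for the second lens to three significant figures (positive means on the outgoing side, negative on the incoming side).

First lens: d_i1 = 1/(1/(-5.5) - 1/4) = -2.316 cm.
With d_i1 < 0 the first image is virtual and lies on the object side; the object distance for lens 2 is d_o2 = 9.5 - (-2.316) = 11.816 cm.
Second lens: d_i2 = 1/(1/14 - 1/(11.816)) = -75.735 cm.

-75.7 cm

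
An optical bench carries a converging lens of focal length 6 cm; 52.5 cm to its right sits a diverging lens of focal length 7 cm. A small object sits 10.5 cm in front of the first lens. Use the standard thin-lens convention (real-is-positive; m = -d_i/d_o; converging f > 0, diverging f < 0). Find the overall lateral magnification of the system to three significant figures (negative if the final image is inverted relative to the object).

Lens 1: 1/d_i1 = 1/f_1 - 1/d_o1 = 1/6 - 1/10.5 = 0.07143 cm^-1, so d_i1 = 14.000 cm.
m_1 = -(14.000)/10.5 = -1.3333.
Object distance for lens 2: d_o2 = 52.5 - 14.000 = 38.500 cm.
Lens 2: 1/d_i2 = 1/f_2 - 1/d_o2 = 1/(-7) - 1/(38.500) = -0.16883 cm^-1, so d_i2 = -5.923 cm.
m_2 = -(-5.923)/(38.500) = 0.1538.
The system's lateral magnification is m_1 m_2 = (-1.3333)(0.1538) = -0.2051.

-0.205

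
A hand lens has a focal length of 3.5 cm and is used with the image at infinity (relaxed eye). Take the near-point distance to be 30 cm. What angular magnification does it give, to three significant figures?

8.57

M = D/f = 30/3.5 = 8.571.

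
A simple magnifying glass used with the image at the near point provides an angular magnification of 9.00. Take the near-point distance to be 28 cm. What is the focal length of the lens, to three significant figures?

For the image at the near point, M = 1 + D/f.
f = D/(M - 1) = 28/(9.0 - 1) = 3.500 cm.

3.50 cm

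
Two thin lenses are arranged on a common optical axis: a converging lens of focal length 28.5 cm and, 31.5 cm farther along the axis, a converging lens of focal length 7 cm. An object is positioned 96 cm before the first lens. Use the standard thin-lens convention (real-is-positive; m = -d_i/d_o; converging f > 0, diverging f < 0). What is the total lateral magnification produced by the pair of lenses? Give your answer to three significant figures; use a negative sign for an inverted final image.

Lens 1: 1/d_i1 = 1/f_1 - 1/d_o1 = 1/28.5 - 1/96 = 0.02467 cm^-1, so d_i1 = 40.533 cm.
m_1 = -(40.533)/96 = -0.4222.
Since 40.533 cm > 31.5 cm, the first image lies past the second lens and serves as a virtual object: d_o2 = L - d_i1 = -9.033 cm.
Lens 2: 1/d_i2 = 1/f_2 - 1/d_o2 = 1/7 - 1/(-9.033) = 0.25356 cm^-1, so d_i2 = 3.944 cm.
m_2 = -(3.944)/(-9.033) = 0.4366.
The system's lateral magnification is m_1 m_2 = (-0.4222)(0.4366) = -0.1843.

-0.184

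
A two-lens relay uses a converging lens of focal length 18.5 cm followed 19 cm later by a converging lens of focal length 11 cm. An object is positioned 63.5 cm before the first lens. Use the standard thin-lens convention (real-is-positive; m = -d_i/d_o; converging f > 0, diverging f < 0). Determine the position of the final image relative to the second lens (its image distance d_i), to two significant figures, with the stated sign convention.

Applying the thin-lens equation to the first lens, 1/18.5 = 1/63.5 + 1/d_i1, which gives d_i1 = 26.106 cm.
This image would form 26.106 cm past lens 1, i.e. 7.106 cm beyond lens 2, so it is a virtual object for lens 2: d_o2 = 19 - 26.106 = -7.106 cm.
Applying the thin-lens equation again with f_2 = 11 cm and d_o2 = -7.106 cm gives d_i2 = 4.317 cm.

4.3 cm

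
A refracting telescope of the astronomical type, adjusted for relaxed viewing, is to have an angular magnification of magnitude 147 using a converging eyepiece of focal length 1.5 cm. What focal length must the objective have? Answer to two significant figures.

|M| = f_obj/|f_eye|, so f_obj = |M| x |f_eye| = 147.0 x 1.5 = 220.500 cm.

220 cm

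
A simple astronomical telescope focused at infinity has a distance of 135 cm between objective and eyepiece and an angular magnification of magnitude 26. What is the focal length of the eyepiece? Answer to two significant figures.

5.0 cm

In normal adjustment the tube length equals f_obj + f_eye and |M| = f_obj/f_eye.
So f_obj = 26 f_eye and 26 f_eye + f_eye = 135 cm, giving f_eye = 135/27 = 5.000 cm and f_obj = 130.000 cm.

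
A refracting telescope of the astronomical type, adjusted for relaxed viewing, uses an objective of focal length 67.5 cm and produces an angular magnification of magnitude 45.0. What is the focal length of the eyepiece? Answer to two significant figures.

1.5 cm

|M| = f_obj/f_eye, so f_eye = f_obj/|M| = 67.5/45.0 = 1.500 cm.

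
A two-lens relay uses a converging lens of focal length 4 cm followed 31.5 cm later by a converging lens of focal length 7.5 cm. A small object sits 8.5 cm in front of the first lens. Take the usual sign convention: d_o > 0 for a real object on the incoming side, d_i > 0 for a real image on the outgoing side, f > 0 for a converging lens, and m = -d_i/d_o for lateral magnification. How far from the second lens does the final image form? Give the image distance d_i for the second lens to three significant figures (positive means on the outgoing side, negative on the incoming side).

Applying the thin-lens equation to the first lens, 1/4 = 1/8.5 + 1/d_i1, which gives d_i1 = 7.556 cm.
Object distance for lens 2: d_o2 = 31.5 - 7.556 = 23.944 cm.
Applying the thin-lens equation again with f_2 = 7.5 cm and d_o2 = 23.944 cm gives d_i2 = 10.921 cm.

10.9 cm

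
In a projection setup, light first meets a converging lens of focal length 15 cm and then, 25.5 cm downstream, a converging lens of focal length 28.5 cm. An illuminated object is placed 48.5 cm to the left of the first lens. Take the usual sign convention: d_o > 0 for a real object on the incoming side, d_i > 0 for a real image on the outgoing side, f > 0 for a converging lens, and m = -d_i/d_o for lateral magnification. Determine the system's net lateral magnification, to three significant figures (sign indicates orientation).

First lens: d_i1 = 1/(1/15 - 1/48.5) = 21.716 cm.
m_1 = -(21.716)/48.5 = -0.4478.
Object distance for lens 2: d_o2 = 25.5 - 21.716 = 3.784 cm.
Second lens: d_i2 = 1/(1/28.5 - 1/(3.784)) = -4.363 cm.
m_2 = -(-4.363)/(3.784) = 1.1531.
Total m = m_1 x m_2 = (-0.4478)(1.1531) = -0.5163.

-0.516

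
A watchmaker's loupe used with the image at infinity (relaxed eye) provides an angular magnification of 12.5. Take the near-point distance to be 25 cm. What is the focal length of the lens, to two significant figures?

2.0 cm

For the image at infinity, M = D/f.
f = D/M = 25/12.5 = 2.000 cm.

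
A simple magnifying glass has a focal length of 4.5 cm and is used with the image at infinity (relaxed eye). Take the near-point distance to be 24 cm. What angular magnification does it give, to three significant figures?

5.33

M = D/f = 24/4.5 = 5.333.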